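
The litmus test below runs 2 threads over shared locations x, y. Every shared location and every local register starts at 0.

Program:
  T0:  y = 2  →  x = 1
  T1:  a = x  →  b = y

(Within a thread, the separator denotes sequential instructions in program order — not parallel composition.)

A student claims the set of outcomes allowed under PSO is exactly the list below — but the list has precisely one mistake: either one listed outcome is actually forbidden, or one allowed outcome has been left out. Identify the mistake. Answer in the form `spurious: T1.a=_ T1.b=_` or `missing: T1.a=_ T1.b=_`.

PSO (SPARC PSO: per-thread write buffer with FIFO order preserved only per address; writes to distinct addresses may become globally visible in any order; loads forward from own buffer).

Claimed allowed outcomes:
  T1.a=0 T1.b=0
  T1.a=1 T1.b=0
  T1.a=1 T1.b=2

outcome vector order: (T1.a,T1.b)
[PSO] allowed = {0/0 0/2 1/0 1/2}
PSO∖claimed = {0/2}

missing: T1.a=0 T1.b=2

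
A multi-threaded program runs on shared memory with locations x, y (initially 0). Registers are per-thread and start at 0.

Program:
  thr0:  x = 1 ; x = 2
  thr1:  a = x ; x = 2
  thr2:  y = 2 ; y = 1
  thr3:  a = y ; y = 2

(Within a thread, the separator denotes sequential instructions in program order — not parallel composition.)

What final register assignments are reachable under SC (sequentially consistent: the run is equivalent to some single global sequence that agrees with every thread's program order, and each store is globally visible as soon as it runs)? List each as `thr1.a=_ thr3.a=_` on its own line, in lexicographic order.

outcome vector order: (thr1.a,thr3.a)
|SC outcomes| = 9

thr1.a=0 thr3.a=0
thr1.a=0 thr3.a=1
thr1.a=0 thr3.a=2
thr1.a=1 thr3.a=0
thr1.a=1 thr3.a=1
thr1.a=1 thr3.a=2
thr1.a=2 thr3.a=0
thr1.a=2 thr3.a=1
thr1.a=2 thr3.a=2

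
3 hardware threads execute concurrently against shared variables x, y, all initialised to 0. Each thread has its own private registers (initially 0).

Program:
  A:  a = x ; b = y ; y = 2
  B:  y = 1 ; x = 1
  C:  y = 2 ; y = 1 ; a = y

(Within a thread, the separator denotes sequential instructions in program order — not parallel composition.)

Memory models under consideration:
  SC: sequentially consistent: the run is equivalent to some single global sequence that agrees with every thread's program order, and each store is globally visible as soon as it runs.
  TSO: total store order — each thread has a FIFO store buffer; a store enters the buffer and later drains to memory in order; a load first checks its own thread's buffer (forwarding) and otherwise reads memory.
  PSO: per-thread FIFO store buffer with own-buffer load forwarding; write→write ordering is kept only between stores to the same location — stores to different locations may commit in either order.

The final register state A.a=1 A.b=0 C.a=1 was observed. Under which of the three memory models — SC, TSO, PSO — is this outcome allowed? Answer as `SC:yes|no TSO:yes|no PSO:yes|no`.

outcome vector order: (A.a,A.b,C.a)
under SC → (0,0,1), (0,0,2), (0,1,1), (0,1,2), (0,2,1), (0,2,2), (1,1,1), (1,1,2), (1,2,1), (1,2,2)
under TSO → (0,0,1), (0,0,2), (0,1,1), (0,1,2), (0,2,1), (0,2,2), (1,1,1), (1,1,2), (1,2,1), (1,2,2)
under PSO → (0,0,1), (0,0,2), (0,1,1), (0,1,2), (0,2,1), (0,2,2), (1,0,1), (1,0,2), (1,1,1), (1,1,2), (1,2,1), (1,2,2)
target (1,0,1) ∈ {PSO}

SC:no TSO:no PSO:yes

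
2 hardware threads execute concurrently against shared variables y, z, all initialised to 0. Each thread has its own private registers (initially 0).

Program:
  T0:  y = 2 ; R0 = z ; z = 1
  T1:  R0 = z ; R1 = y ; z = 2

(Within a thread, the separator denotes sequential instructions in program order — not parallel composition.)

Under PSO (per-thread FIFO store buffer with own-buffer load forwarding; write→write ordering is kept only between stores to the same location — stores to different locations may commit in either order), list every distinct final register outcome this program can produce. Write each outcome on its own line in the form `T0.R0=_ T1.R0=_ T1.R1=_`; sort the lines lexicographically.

outcome vector order: (T0.R0,T1.R0,T1.R1)
|PSO outcomes| = 6

T0.R0=0 T1.R0=0 T1.R1=0
T0.R0=0 T1.R0=0 T1.R1=2
T0.R0=0 T1.R0=1 T1.R1=0
T0.R0=0 T1.R0=1 T1.R1=2
T0.R0=2 T1.R0=0 T1.R1=0
T0.R0=2 T1.R0=0 T1.R1=2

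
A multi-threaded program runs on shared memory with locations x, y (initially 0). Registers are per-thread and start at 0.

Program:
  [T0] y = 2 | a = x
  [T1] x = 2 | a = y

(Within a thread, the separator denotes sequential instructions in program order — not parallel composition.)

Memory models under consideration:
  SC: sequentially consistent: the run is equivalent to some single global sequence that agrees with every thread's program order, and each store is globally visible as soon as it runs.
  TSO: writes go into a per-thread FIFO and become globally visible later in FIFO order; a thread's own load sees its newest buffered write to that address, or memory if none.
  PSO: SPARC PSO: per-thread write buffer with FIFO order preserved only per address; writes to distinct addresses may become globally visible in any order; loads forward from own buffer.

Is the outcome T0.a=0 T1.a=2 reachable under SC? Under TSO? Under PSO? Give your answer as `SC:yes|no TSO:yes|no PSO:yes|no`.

SC:yes TSO:yes PSO:yes

outcome vector order: (T0.a,T1.a)
[SC] allowed = {0/2, 2/0, 2/2}
[TSO] allowed = {0/0, 0/2, 2/0, 2/2}
[PSO] allowed = {0/0, 0/2, 2/0, 2/2}
target 0/2 ∈ {SC,TSO,PSO}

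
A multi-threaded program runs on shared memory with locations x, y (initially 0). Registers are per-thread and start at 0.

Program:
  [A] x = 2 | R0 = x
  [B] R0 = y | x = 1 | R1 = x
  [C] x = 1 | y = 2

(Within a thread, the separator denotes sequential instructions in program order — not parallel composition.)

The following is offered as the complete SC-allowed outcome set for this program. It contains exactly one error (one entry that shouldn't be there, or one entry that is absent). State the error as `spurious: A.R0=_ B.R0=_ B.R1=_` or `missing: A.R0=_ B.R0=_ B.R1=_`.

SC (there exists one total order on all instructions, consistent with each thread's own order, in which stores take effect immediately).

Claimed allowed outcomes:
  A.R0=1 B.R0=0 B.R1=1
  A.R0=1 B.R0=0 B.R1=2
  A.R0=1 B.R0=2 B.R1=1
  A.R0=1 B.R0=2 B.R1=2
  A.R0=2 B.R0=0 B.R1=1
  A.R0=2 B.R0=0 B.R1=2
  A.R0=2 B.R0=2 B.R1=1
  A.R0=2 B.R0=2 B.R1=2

outcome vector order: (A.R0,B.R0,B.R1)
SC (7): 101; 102; 121; 201; 202; 221; 222
claimed∖SC = {122}

spurious: A.R0=1 B.R0=2 B.R1=2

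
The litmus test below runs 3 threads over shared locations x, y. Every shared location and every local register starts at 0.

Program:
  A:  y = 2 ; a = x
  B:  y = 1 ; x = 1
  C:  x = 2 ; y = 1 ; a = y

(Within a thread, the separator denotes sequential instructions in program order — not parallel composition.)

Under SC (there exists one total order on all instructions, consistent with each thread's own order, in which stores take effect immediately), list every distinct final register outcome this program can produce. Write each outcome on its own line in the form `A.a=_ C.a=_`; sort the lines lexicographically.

outcome vector order: (A.a,C.a)
|SC outcomes| = 5

A.a=0 C.a=1
A.a=1 C.a=1
A.a=1 C.a=2
A.a=2 C.a=1
A.a=2 C.a=2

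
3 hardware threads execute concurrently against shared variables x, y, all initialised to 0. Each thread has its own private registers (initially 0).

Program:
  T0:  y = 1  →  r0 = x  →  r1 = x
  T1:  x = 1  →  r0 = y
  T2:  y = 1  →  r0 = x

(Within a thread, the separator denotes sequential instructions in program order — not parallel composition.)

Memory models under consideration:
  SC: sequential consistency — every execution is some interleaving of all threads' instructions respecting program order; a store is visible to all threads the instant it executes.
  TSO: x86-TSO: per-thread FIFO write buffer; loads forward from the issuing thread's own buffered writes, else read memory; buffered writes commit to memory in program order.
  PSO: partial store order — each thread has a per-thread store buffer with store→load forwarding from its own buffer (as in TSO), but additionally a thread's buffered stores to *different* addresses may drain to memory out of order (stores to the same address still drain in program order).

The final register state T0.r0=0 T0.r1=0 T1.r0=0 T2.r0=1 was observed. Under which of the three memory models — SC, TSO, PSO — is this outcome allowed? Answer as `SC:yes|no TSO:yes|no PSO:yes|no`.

outcome vector order: (T0.r0,T0.r1,T1.r0,T2.r0)
under SC → <0 0 1 0>, <0 0 1 1>, <0 1 1 0>, <0 1 1 1>, <1 1 0 1>, <1 1 1 0>, <1 1 1 1>
under TSO → <0 0 0 0>, <0 0 0 1>, <0 0 1 0>, <0 0 1 1>, <0 1 0 0>, <0 1 0 1>, <0 1 1 0>, <0 1 1 1>, <1 1 0 0>, <1 1 0 1>, <1 1 1 0>, <1 1 1 1>
under PSO → <0 0 0 0>, <0 0 0 1>, <0 0 1 0>, <0 0 1 1>, <0 1 0 0>, <0 1 0 1>, <0 1 1 0>, <0 1 1 1>, <1 1 0 0>, <1 1 0 1>, <1 1 1 0>, <1 1 1 1>
target <0 0 0 1> ∈ {TSO,PSO}

SC:no TSO:yes PSO:yes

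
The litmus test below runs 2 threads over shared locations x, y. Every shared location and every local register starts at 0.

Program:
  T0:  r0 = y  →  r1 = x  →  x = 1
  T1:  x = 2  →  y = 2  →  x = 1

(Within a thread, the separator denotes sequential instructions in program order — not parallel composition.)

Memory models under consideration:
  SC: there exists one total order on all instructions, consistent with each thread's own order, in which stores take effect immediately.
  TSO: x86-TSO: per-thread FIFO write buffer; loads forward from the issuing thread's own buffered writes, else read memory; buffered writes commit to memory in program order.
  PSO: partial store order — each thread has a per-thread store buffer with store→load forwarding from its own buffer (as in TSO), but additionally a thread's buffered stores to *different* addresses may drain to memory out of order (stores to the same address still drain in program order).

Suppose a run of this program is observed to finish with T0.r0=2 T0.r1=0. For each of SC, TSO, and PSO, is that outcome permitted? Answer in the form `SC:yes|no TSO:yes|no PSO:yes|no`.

SC:no TSO:no PSO:yes

outcome vector order: (T0.r0,T0.r1)
under SC → 00 01 02 21 22
under TSO → 00 01 02 21 22
under PSO → 00 01 02 20 21 22
target 20 ∈ {PSO}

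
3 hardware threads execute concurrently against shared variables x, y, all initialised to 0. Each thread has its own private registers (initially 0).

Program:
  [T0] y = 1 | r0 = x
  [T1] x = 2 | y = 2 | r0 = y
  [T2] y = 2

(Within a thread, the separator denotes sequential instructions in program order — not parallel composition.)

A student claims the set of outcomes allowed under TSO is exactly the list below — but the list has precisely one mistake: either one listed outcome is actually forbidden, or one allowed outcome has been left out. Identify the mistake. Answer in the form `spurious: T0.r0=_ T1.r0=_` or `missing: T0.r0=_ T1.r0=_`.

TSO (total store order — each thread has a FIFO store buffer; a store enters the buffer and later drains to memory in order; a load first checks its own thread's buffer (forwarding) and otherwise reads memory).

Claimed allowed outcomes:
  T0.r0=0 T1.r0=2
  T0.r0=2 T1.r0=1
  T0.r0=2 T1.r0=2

missing: T0.r0=0 T1.r0=1

outcome vector order: (T0.r0,T1.r0)
under TSO → (0,1), (0,2), (2,1), (2,2)
TSO∖claimed = {(0,1)}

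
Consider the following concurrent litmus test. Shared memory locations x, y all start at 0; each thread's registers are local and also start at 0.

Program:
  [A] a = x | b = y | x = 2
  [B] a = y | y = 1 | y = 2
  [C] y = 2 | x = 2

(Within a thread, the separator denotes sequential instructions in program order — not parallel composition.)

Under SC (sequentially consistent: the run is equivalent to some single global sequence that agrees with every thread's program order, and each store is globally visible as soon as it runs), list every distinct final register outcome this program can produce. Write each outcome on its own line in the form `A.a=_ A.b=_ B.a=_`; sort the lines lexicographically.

A.a=0 A.b=0 B.a=0
A.a=0 A.b=0 B.a=2
A.a=0 A.b=1 B.a=0
A.a=0 A.b=1 B.a=2
A.a=0 A.b=2 B.a=0
A.a=0 A.b=2 B.a=2
A.a=2 A.b=1 B.a=0
A.a=2 A.b=1 B.a=2
A.a=2 A.b=2 B.a=0
A.a=2 A.b=2 B.a=2

outcome vector order: (A.a,A.b,B.a)
|SC outcomes| = 10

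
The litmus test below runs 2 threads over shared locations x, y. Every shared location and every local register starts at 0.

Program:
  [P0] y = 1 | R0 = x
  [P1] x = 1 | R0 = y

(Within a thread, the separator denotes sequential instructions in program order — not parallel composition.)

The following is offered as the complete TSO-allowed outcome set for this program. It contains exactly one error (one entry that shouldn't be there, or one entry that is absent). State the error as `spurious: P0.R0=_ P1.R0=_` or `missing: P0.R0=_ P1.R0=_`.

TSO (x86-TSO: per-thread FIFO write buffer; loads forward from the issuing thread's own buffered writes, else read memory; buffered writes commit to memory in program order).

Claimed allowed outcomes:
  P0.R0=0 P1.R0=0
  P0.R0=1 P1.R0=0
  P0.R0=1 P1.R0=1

missing: P0.R0=0 P1.R0=1

outcome vector order: (P0.R0,P1.R0)
[TSO] allowed = {(0,0) (0,1) (1,0) (1,1)}
TSO∖claimed = {(0,1)}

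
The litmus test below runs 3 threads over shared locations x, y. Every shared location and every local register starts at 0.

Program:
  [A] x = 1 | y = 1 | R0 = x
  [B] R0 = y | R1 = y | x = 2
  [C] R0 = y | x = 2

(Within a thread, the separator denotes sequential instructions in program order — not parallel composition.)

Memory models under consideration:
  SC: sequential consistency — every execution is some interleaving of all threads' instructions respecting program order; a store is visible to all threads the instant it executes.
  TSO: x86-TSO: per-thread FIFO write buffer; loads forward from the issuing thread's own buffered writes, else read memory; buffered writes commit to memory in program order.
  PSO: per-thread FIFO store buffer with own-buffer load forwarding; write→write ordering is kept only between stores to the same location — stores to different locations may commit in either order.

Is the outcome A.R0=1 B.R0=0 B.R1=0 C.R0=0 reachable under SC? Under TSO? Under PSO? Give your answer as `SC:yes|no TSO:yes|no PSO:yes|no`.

SC:yes TSO:yes PSO:yes

outcome vector order: (A.R0,B.R0,B.R1,C.R0)
[SC] allowed = {<1 0 0 0>, <1 0 0 1>, <1 0 1 0>, <1 0 1 1>, <1 1 1 0>, <1 1 1 1>, <2 0 0 0>, <2 0 0 1>, <2 0 1 0>, <2 0 1 1>, <2 1 1 0>, <2 1 1 1>}
[TSO] allowed = {<1 0 0 0>, <1 0 0 1>, <1 0 1 0>, <1 0 1 1>, <1 1 1 0>, <1 1 1 1>, <2 0 0 0>, <2 0 0 1>, <2 0 1 0>, <2 0 1 1>, <2 1 1 0>, <2 1 1 1>}
[PSO] allowed = {<1 0 0 0>, <1 0 0 1>, <1 0 1 0>, <1 0 1 1>, <1 1 1 0>, <1 1 1 1>, <2 0 0 0>, <2 0 0 1>, <2 0 1 0>, <2 0 1 1>, <2 1 1 0>, <2 1 1 1>}
target <1 0 0 0> ∈ {SC,TSO,PSO}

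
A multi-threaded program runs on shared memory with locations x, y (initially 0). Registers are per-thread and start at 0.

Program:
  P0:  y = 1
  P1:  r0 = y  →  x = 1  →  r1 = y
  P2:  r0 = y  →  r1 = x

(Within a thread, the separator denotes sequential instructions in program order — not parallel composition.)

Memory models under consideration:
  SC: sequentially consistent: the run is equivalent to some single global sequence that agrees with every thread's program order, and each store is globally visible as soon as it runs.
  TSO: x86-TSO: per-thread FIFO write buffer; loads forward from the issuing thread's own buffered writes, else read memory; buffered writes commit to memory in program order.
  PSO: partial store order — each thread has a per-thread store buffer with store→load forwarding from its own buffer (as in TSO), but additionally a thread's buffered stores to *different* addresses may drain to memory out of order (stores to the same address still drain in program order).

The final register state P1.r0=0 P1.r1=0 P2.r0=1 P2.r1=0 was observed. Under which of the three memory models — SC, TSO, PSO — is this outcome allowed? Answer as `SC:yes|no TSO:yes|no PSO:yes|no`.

SC:no TSO:yes PSO:yes

outcome vector order: (P1.r0,P1.r1,P2.r0,P2.r1)
SC (11): 0000, 0001, 0011, 0100, 0101, 0110, 0111, 1100, 1101, 1110, 1111
TSO (12): 0000, 0001, 0010, 0011, 0100, 0101, 0110, 0111, 1100, 1101, 1110, 1111
PSO (12): 0000, 0001, 0010, 0011, 0100, 0101, 0110, 0111, 1100, 1101, 1110, 1111
target 0010 ∈ {TSO,PSO}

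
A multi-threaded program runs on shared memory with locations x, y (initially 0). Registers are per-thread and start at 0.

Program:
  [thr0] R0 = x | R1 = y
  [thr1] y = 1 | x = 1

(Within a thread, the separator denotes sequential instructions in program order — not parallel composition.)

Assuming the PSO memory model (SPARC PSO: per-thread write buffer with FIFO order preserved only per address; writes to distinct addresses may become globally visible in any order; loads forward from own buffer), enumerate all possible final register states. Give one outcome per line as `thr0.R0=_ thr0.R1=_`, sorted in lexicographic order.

thr0.R0=0 thr0.R1=0
thr0.R0=0 thr0.R1=1
thr0.R0=1 thr0.R1=0
thr0.R0=1 thr0.R1=1

outcome vector order: (thr0.R0,thr0.R1)
|PSO outcomes| = 4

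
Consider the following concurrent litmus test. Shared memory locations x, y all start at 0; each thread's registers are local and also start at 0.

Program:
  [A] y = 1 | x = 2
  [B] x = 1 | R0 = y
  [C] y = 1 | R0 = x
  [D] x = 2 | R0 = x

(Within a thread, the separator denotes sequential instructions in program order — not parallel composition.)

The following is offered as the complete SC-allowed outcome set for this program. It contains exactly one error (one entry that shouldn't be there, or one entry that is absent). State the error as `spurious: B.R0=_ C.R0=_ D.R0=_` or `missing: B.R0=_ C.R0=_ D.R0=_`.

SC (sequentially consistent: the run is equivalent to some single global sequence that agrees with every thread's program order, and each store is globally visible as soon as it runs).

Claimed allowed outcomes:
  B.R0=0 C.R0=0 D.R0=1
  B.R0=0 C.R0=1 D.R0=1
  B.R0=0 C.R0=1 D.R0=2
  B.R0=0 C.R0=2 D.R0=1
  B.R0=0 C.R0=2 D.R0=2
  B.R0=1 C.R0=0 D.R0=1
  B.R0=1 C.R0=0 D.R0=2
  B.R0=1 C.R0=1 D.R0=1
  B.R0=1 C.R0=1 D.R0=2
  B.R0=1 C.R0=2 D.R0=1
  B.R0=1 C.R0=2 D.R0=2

spurious: B.R0=0 C.R0=0 D.R0=1

outcome vector order: (B.R0,C.R0,D.R0)
SC (10): (0,1,1); (0,1,2); (0,2,1); (0,2,2); (1,0,1); (1,0,2); (1,1,1); (1,1,2); (1,2,1); (1,2,2)
claimed∖SC = {(0,0,1)}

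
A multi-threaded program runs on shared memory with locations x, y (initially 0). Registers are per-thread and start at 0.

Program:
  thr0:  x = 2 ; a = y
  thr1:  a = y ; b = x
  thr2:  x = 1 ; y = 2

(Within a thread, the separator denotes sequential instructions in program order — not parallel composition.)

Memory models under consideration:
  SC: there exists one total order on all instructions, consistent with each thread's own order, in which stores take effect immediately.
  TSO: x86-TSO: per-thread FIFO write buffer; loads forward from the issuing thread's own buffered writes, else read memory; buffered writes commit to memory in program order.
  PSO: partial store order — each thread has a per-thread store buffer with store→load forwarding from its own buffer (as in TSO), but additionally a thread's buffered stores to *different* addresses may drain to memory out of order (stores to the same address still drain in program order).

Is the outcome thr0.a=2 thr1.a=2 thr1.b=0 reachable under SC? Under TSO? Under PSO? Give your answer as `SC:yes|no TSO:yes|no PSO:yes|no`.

SC:no TSO:no PSO:yes

outcome vector order: (thr0.a,thr1.a,thr1.b)
under SC → (0,0,0), (0,0,1), (0,0,2), (0,2,1), (0,2,2), (2,0,0), (2,0,1), (2,0,2), (2,2,1), (2,2,2)
under TSO → (0,0,0), (0,0,1), (0,0,2), (0,2,1), (0,2,2), (2,0,0), (2,0,1), (2,0,2), (2,2,1), (2,2,2)
under PSO → (0,0,0), (0,0,1), (0,0,2), (0,2,0), (0,2,1), (0,2,2), (2,0,0), (2,0,1), (2,0,2), (2,2,0), (2,2,1), (2,2,2)
target (2,2,0) ∈ {PSO}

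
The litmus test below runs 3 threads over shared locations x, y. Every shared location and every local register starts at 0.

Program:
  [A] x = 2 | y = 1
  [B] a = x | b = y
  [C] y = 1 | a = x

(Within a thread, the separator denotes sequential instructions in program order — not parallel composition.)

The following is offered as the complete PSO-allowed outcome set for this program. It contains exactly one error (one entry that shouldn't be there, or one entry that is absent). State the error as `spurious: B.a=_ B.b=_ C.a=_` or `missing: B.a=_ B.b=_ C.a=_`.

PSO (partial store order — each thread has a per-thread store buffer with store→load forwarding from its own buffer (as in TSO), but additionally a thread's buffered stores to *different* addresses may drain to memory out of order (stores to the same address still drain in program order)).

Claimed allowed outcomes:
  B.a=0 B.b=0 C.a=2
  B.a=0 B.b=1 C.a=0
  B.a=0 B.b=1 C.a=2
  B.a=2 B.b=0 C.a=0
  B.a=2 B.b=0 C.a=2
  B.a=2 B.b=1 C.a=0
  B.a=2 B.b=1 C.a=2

outcome vector order: (B.a,B.b,C.a)
PSO (8): (0,0,0); (0,0,2); (0,1,0); (0,1,2); (2,0,0); (2,0,2); (2,1,0); (2,1,2)
PSO∖claimed = {(0,0,0)}

missing: B.a=0 B.b=0 C.a=0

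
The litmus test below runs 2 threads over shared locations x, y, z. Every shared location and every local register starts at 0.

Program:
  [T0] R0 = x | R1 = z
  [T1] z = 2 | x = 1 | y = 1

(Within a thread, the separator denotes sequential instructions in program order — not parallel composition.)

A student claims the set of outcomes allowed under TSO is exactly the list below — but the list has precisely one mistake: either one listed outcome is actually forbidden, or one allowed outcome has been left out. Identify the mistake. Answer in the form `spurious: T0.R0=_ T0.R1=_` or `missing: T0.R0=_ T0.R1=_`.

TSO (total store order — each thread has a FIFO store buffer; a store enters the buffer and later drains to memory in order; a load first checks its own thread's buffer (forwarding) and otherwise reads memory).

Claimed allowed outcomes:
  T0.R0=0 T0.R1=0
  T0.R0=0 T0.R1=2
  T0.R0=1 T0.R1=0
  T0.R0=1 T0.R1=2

spurious: T0.R0=1 T0.R1=0

outcome vector order: (T0.R0,T0.R1)
under TSO → 00, 02, 12
claimed∖TSO = {10}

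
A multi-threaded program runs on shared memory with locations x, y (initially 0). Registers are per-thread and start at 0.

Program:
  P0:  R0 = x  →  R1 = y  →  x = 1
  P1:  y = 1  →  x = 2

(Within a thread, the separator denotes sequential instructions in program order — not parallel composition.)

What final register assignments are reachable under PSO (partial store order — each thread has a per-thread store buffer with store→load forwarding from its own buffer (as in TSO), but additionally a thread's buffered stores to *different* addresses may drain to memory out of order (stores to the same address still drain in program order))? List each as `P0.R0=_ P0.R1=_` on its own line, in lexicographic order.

P0.R0=0 P0.R1=0
P0.R0=0 P0.R1=1
P0.R0=2 P0.R1=0
P0.R0=2 P0.R1=1

outcome vector order: (P0.R0,P0.R1)
|PSO outcomes| = 4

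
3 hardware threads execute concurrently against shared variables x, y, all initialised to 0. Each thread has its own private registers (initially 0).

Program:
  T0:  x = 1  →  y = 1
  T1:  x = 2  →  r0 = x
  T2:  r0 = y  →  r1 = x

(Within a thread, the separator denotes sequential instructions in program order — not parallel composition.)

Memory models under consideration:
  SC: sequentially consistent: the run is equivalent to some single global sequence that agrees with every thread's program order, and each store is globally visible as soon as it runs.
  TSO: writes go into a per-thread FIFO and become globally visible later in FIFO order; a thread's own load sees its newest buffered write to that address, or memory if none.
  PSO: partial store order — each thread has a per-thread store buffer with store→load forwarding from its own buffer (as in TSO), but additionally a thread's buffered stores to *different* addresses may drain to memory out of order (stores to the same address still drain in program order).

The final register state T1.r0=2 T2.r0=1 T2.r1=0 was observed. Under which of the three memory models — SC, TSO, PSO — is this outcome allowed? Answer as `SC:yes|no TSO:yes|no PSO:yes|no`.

SC:no TSO:no PSO:yes

outcome vector order: (T1.r0,T2.r0,T2.r1)
under SC → 1/0/0 1/0/1 1/0/2 1/1/1 2/0/0 2/0/1 2/0/2 2/1/1 2/1/2
under TSO → 1/0/0 1/0/1 1/0/2 1/1/1 2/0/0 2/0/1 2/0/2 2/1/1 2/1/2
under PSO → 1/0/0 1/0/1 1/0/2 1/1/0 1/1/1 1/1/2 2/0/0 2/0/1 2/0/2 2/1/0 2/1/1 2/1/2
target 2/1/0 ∈ {PSO}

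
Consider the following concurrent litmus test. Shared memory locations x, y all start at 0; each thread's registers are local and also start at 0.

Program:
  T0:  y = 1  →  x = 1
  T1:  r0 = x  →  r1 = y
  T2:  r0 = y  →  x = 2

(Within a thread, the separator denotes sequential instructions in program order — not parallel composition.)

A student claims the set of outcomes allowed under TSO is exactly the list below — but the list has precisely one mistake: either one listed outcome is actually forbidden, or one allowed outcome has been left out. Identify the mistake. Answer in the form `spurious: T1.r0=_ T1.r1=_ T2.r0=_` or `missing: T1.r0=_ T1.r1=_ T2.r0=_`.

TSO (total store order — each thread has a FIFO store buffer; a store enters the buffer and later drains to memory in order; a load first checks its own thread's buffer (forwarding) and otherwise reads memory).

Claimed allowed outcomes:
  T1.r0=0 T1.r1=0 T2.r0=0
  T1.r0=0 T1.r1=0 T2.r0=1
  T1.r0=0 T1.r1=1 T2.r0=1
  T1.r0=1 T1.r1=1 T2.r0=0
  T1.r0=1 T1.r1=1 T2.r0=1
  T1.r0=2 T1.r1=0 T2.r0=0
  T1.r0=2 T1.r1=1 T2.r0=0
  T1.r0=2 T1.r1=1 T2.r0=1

outcome vector order: (T1.r0,T1.r1,T2.r0)
TSO: 9 outcomes — {000; 001; 010; 011; 110; 111; 200; 210; 211}
TSO∖claimed = {010}

missing: T1.r0=0 T1.r1=1 T2.r0=0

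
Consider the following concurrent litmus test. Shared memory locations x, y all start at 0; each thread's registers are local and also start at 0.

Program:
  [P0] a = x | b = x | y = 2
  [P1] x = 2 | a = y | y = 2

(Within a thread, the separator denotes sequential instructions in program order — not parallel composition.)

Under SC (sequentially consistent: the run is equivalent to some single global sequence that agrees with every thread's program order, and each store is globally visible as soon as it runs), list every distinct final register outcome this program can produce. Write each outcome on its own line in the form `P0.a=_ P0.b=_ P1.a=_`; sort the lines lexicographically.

P0.a=0 P0.b=0 P1.a=0
P0.a=0 P0.b=0 P1.a=2
P0.a=0 P0.b=2 P1.a=0
P0.a=0 P0.b=2 P1.a=2
P0.a=2 P0.b=2 P1.a=0
P0.a=2 P0.b=2 P1.a=2

outcome vector order: (P0.a,P0.b,P1.a)
|SC outcomes| = 6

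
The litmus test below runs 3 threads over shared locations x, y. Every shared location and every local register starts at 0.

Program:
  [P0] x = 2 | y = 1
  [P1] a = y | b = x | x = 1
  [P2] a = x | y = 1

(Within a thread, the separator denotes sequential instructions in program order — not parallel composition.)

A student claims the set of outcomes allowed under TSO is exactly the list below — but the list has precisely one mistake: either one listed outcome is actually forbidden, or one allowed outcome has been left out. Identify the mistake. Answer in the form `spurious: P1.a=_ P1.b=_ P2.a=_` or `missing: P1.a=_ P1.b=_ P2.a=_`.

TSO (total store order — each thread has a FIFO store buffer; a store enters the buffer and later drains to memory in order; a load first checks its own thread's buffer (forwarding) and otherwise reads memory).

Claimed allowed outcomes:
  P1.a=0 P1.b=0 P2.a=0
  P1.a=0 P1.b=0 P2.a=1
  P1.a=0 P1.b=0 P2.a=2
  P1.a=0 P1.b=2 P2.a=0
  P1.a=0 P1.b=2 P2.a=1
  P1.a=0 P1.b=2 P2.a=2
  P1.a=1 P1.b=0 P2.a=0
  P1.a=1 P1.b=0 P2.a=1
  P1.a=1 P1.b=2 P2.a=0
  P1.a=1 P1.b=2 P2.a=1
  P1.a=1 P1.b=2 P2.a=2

spurious: P1.a=1 P1.b=0 P2.a=1

outcome vector order: (P1.a,P1.b,P2.a)
under TSO → (0,0,0) (0,0,1) (0,0,2) (0,2,0) (0,2,1) (0,2,2) (1,0,0) (1,2,0) (1,2,1) (1,2,2)
claimed∖TSO = {(1,0,1)}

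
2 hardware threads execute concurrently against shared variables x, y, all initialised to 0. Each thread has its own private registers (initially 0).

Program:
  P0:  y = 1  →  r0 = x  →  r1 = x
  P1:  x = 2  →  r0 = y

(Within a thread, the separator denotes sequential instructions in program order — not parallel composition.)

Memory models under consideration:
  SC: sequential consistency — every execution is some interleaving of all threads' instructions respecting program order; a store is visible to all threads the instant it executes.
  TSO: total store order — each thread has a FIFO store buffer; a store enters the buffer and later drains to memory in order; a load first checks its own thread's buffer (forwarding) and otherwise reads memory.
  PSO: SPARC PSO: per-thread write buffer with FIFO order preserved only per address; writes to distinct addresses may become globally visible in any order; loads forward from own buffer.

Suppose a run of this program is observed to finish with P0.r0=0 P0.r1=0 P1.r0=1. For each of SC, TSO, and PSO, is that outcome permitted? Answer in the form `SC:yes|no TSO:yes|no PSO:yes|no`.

SC:yes TSO:yes PSO:yes

outcome vector order: (P0.r0,P0.r1,P1.r0)
SC (4): 001 021 220 221
TSO (6): 000 001 020 021 220 221
PSO (6): 000 001 020 021 220 221
target 001 ∈ {SC,TSO,PSO}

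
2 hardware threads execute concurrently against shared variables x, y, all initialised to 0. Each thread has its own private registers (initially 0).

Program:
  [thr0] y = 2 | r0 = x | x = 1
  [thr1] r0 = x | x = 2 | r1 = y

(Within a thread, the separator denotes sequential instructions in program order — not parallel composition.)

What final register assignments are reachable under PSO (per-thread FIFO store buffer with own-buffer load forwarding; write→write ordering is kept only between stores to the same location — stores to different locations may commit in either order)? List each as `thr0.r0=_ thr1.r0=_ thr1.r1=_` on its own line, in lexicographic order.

thr0.r0=0 thr1.r0=0 thr1.r1=0
thr0.r0=0 thr1.r0=0 thr1.r1=2
thr0.r0=0 thr1.r0=1 thr1.r1=0
thr0.r0=0 thr1.r0=1 thr1.r1=2
thr0.r0=2 thr1.r0=0 thr1.r1=0
thr0.r0=2 thr1.r0=0 thr1.r1=2

outcome vector order: (thr0.r0,thr1.r0,thr1.r1)
|PSO outcomes| = 6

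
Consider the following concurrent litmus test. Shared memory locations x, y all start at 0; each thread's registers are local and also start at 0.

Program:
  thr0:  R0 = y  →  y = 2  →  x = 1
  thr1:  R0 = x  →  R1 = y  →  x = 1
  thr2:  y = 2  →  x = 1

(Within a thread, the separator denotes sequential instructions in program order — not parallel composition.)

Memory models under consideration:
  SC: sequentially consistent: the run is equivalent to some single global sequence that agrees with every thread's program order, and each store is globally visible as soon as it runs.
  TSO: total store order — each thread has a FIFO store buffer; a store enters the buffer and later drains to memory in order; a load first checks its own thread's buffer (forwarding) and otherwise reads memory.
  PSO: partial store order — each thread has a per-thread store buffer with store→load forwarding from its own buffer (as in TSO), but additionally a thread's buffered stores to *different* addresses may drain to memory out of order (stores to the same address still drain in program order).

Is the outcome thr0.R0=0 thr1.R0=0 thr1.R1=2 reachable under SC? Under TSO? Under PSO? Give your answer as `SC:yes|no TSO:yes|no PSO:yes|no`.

outcome vector order: (thr0.R0,thr1.R0,thr1.R1)
SC (6): 0/0/0 0/0/2 0/1/2 2/0/0 2/0/2 2/1/2
TSO (6): 0/0/0 0/0/2 0/1/2 2/0/0 2/0/2 2/1/2
PSO (8): 0/0/0 0/0/2 0/1/0 0/1/2 2/0/0 2/0/2 2/1/0 2/1/2
target 0/0/2 ∈ {SC,TSO,PSO}

SC:yes TSO:yes PSO:yes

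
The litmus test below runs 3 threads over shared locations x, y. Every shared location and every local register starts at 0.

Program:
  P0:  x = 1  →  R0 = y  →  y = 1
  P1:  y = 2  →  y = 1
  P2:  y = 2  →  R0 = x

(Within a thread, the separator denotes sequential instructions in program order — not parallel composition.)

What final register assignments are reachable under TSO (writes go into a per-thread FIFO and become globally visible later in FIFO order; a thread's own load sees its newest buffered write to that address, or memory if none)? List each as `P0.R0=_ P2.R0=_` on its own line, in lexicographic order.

outcome vector order: (P0.R0,P2.R0)
|TSO outcomes| = 6

P0.R0=0 P2.R0=0
P0.R0=0 P2.R0=1
P0.R0=1 P2.R0=0
P0.R0=1 P2.R0=1
P0.R0=2 P2.R0=0
P0.R0=2 P2.R0=1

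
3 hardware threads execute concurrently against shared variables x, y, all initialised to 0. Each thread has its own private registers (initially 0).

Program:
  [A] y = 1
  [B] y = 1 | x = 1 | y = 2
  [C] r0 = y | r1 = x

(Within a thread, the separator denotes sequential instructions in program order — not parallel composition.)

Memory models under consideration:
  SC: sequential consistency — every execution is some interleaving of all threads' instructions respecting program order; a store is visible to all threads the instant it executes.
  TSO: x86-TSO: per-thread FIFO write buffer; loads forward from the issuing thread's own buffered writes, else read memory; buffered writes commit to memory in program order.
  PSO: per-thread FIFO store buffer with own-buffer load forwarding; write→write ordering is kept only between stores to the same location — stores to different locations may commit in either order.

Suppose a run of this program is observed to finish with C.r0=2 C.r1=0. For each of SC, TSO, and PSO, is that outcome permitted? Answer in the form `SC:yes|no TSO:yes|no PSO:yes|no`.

SC:no TSO:no PSO:yes

outcome vector order: (C.r0,C.r1)
SC: 5 outcomes — {0/0 0/1 1/0 1/1 2/1}
TSO: 5 outcomes — {0/0 0/1 1/0 1/1 2/1}
PSO: 6 outcomes — {0/0 0/1 1/0 1/1 2/0 2/1}
target 2/0 ∈ {PSO}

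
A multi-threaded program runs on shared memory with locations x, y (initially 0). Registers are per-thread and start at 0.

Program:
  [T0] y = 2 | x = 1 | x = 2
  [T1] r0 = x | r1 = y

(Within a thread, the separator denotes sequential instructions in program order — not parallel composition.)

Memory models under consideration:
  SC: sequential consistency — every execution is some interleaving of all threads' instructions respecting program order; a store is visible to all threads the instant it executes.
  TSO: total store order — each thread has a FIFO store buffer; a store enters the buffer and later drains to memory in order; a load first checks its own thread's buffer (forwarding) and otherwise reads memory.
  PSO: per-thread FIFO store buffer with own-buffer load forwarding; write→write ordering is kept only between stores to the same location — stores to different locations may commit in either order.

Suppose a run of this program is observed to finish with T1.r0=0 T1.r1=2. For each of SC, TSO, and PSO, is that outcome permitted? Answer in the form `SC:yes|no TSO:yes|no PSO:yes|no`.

outcome vector order: (T1.r0,T1.r1)
[SC] allowed = {00; 02; 12; 22}
[TSO] allowed = {00; 02; 12; 22}
[PSO] allowed = {00; 02; 10; 12; 20; 22}
target 02 ∈ {SC,TSO,PSO}

SC:yes TSO:yes PSO:yes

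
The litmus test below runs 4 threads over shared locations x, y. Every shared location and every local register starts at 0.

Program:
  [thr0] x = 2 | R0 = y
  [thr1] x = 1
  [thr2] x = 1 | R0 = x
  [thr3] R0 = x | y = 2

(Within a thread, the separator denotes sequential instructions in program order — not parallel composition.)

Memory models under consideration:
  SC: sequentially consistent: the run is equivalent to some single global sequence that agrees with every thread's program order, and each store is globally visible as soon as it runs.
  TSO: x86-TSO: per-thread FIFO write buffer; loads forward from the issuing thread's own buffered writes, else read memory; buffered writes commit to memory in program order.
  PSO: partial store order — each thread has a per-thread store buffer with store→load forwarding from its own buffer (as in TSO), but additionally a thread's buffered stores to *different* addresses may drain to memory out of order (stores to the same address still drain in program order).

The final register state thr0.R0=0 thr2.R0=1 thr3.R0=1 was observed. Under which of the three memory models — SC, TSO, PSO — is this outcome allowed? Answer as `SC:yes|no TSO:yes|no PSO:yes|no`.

outcome vector order: (thr0.R0,thr2.R0,thr3.R0)
SC (12): <0 1 0> <0 1 1> <0 1 2> <0 2 0> <0 2 1> <0 2 2> <2 1 0> <2 1 1> <2 1 2> <2 2 0> <2 2 1> <2 2 2>
TSO (12): <0 1 0> <0 1 1> <0 1 2> <0 2 0> <0 2 1> <0 2 2> <2 1 0> <2 1 1> <2 1 2> <2 2 0> <2 2 1> <2 2 2>
PSO (12): <0 1 0> <0 1 1> <0 1 2> <0 2 0> <0 2 1> <0 2 2> <2 1 0> <2 1 1> <2 1 2> <2 2 0> <2 2 1> <2 2 2>
target <0 1 1> ∈ {SC,TSO,PSO}

SC:yes TSO:yes PSO:yes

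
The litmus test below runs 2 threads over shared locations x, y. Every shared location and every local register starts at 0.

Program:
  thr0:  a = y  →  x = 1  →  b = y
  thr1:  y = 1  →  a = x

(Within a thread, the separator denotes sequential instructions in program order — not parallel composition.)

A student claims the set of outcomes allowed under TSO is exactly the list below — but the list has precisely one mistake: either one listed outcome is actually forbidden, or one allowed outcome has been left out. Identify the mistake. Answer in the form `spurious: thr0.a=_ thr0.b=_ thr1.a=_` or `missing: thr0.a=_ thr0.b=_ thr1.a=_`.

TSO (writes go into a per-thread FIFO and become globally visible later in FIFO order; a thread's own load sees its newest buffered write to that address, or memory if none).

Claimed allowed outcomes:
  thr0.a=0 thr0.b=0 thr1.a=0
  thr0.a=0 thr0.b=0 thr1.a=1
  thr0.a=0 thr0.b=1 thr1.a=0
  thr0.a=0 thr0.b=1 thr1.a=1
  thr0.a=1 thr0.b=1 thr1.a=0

outcome vector order: (thr0.a,thr0.b,thr1.a)
TSO (6): (0,0,0); (0,0,1); (0,1,0); (0,1,1); (1,1,0); (1,1,1)
TSO∖claimed = {(1,1,1)}

missing: thr0.a=1 thr0.b=1 thr1.a=1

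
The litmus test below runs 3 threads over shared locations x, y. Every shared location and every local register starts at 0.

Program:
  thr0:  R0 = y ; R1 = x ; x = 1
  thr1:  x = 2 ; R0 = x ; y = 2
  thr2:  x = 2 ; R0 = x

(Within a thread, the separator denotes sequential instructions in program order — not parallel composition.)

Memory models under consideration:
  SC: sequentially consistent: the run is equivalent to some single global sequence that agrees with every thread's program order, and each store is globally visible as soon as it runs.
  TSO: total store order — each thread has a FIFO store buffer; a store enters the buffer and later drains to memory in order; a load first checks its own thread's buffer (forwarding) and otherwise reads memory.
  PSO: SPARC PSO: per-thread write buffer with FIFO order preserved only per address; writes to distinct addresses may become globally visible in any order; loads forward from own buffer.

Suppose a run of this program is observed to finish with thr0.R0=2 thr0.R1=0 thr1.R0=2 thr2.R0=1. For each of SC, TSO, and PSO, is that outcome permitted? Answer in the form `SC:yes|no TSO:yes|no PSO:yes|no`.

outcome vector order: (thr0.R0,thr0.R1,thr1.R0,thr2.R0)
SC: 10 outcomes — {<0 0 1 1>; <0 0 1 2>; <0 0 2 1>; <0 0 2 2>; <0 2 1 1>; <0 2 1 2>; <0 2 2 1>; <0 2 2 2>; <2 2 2 1>; <2 2 2 2>}
TSO: 10 outcomes — {<0 0 1 1>; <0 0 1 2>; <0 0 2 1>; <0 0 2 2>; <0 2 1 1>; <0 2 1 2>; <0 2 2 1>; <0 2 2 2>; <2 2 2 1>; <2 2 2 2>}
PSO: 12 outcomes — {<0 0 1 1>; <0 0 1 2>; <0 0 2 1>; <0 0 2 2>; <0 2 1 1>; <0 2 1 2>; <0 2 2 1>; <0 2 2 2>; <2 0 2 1>; <2 0 2 2>; <2 2 2 1>; <2 2 2 2>}
target <2 0 2 1> ∈ {PSO}

SC:no TSO:no PSO:yes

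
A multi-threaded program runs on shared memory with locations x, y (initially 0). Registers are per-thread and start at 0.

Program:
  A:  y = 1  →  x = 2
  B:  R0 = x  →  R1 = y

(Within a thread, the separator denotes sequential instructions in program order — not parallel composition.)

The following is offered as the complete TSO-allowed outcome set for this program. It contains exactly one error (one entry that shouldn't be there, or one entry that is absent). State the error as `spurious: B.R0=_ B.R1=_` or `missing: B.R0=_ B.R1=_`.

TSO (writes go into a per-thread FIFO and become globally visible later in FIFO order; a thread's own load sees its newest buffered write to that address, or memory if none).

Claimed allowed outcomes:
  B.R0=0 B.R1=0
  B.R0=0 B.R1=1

missing: B.R0=2 B.R1=1

outcome vector order: (B.R0,B.R1)
under TSO → <0 0> <0 1> <2 1>
TSO∖claimed = {<2 1>}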